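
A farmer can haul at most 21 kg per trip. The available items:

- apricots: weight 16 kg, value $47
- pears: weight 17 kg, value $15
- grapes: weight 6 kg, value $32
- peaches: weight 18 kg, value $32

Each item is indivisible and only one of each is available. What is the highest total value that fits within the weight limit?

This is a 0/1 knapsack; check combinations near the capacity.
- apricots: weight 16, value 47
- grapes: weight 6, value 32
- peaches: weight 18, value 32
- pears: weight 17, value 15
Best: $47.

$47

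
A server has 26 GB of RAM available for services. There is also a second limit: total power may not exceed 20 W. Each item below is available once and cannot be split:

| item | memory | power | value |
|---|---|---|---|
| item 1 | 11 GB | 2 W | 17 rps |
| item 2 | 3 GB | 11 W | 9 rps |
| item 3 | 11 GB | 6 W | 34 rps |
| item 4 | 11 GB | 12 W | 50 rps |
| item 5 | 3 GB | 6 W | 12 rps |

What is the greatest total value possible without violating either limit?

Feasible sets respecting both limits:
- item 3+item 4: memory 22, power 18, value 84
- item 1+item 4+item 5: memory 25, power 20, value 79
- item 1+item 4: memory 22, power 14, value 67
- item 1+item 3+item 5: memory 25, power 14, value 63
Best: 84 rps.

84 rps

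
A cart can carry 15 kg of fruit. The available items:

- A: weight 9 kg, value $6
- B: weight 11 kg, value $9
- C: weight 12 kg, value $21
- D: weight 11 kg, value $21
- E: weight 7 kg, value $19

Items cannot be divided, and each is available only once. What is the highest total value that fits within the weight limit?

Check high-value combinations within 15 kg:
- D: weight 11, value 21
- C: weight 12, value 21
- E: weight 7, value 19
Best: $21.

$21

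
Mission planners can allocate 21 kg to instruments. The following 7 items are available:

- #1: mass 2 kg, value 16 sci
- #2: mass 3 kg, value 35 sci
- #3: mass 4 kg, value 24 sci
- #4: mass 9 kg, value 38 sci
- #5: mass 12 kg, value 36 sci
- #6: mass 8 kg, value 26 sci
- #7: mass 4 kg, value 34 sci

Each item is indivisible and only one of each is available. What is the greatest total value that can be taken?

Check high-value combinations within 21 kg:
- #1+#2+#3+#6+#7: mass 2+3+4+8+4=21, value 16+35+24+26+34=135
- #2+#3+#4+#7: mass 3+4+9+4=20, value 35+24+38+34=131
- #1+#2+#4+#7: mass 2+3+9+4=18, value 16+35+38+34=123
Best: 135 sci.

135 sci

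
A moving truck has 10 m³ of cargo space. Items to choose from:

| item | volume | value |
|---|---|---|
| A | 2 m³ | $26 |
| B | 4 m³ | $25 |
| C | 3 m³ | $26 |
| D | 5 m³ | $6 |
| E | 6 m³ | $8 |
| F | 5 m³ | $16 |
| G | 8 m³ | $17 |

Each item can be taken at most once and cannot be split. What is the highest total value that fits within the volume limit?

Check high-value combinations within 10 m³:
- A+B+C: volume 2+4+3=9, value 26+25+26=77
- A+C+F: volume 2+3+5=10, value 26+26+16=68
- A+C+D: volume 2+3+5=10, value 26+26+6=58
Best: $77.

$77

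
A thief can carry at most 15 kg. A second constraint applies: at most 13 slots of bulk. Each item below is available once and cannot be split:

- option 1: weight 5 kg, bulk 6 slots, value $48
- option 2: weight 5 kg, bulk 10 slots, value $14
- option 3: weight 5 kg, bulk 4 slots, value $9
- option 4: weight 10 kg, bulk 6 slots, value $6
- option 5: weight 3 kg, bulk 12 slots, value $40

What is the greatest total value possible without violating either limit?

Feasible sets respecting both limits:
- option 1+option 3: weight 10, bulk 10, value 57
- option 1+option 4: weight 15, bulk 12, value 54
- option 1: weight 5, bulk 6, value 48
Best: $57.

$57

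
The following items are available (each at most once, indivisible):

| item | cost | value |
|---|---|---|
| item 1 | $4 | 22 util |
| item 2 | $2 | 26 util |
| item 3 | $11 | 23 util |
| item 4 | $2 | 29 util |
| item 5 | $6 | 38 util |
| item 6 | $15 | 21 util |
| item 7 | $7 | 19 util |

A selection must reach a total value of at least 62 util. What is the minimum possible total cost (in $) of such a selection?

8

Subsets with value ≥ 62, sorted by total cost:
- item 1+item 2+item 4: cost 8, value 77
- item 4+item 5: cost 8, value 67
- item 2+item 5: cost 8, value 64
- item 2+item 4+item 5: cost 10, value 93
Minimum cost: 8 $.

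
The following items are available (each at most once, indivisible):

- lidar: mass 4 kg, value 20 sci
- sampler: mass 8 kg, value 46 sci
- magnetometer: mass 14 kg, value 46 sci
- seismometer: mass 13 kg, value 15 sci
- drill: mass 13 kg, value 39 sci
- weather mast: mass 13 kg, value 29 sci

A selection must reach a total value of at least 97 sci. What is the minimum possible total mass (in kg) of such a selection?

25

Subsets with value ≥ 97, sorted by total mass:
- lidar+sampler+drill: mass 25, value 105
- lidar+sampler+magnetometer: mass 26, value 112
- lidar+magnetometer+drill: mass 31, value 105
- sampler+drill+weather mast: mass 34, value 114
Minimum mass: 25 kg.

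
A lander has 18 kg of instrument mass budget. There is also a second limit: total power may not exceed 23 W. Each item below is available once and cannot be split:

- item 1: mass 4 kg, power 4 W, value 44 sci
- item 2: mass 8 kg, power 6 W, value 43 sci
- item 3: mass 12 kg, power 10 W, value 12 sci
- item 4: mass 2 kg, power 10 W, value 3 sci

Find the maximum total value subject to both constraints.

90 sci

Feasible sets respecting both limits:
- item 1+item 2+item 4: mass 14, power 20, value 90
- item 1+item 2: mass 12, power 10, value 87
- item 1+item 3: mass 16, power 14, value 56
Best: 90 sci.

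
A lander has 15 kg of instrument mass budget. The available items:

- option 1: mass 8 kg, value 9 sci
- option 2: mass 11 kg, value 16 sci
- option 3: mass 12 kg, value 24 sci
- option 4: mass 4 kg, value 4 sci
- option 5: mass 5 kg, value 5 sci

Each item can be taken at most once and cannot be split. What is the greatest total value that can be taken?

Check high-value combinations within 15 kg:
- option 3: mass 12, value 24
- option 2+option 4: mass 11+4=15, value 16+4=20
- option 2: mass 11, value 16
- option 1+option 5: mass 8+5=13, value 9+5=14
Best: 24 sci.

24 sci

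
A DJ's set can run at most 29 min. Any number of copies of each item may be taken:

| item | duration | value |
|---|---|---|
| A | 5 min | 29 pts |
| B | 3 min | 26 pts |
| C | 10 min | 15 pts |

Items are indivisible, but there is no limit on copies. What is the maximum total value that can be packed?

Best value-per-unit is B at 26/3; filling with it alone gives 9×26 = 234.
Optimal mix: 1×A + 8×B → duration 29, value 237.

237 pts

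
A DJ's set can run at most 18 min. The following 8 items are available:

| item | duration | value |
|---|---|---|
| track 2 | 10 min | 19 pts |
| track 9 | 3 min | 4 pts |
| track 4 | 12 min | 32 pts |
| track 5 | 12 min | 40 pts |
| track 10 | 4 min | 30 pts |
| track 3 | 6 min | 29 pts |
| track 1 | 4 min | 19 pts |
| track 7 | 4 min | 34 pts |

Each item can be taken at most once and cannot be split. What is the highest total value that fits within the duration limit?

112 pts

Check high-value combinations within 18 min:
- track 10+track 3+track 1+track 7: duration 4+6+4+4=18, value 30+29+19+34=112
- track 9+track 10+track 3+track 7: duration 3+4+6+4=17, value 4+30+29+34=97
- track 10+track 3+track 7: duration 4+6+4=14, value 30+29+34=93
- track 9+track 10+track 1+track 7: duration 3+4+4+4=15, value 4+30+19+34=87
- track 9+track 3+track 1+track 7: duration 3+6+4+4=17, value 4+29+19+34=86
Best: 112 pts.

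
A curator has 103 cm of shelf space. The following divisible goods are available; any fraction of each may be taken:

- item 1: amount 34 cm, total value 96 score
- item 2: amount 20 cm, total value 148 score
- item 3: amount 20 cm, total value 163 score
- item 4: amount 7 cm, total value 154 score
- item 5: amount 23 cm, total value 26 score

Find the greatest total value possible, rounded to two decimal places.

Take in order of value per unit:
- item 4 (154/7 per unit): all 7 → value 154, running total 154.00
- item 3 (163/20 per unit): all 20 → value 163, running total 317.00
- item 2 (148/20 per unit): all 20 → value 148, running total 465.00
- item 1 (96/34 per unit): all 34 → value 96, running total 561.00
- item 5 (26/23 per unit): 22 of 23 → value 22×26/23 = 24.8696, running total 585.87
Total 585.87.

585.87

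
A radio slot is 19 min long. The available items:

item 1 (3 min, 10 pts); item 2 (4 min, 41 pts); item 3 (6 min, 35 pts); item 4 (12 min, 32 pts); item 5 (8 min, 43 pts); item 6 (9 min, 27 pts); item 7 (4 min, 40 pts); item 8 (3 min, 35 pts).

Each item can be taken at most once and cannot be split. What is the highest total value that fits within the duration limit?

This is a 0/1 knapsack; check combinations near the capacity.
- item 2+item 5+item 7+item 8: duration 4+8+4+3=19, value 41+43+40+35=159
- item 2+item 3+item 7+item 8: duration 4+6+4+3=17, value 41+35+40+35=151
- item 1+item 2+item 5+item 7: duration 3+4+8+4=19, value 10+41+43+40=134
- item 1+item 2+item 5+item 8: duration 3+4+8+3=18, value 10+41+43+35=129
- item 1+item 5+item 7+item 8: duration 3+8+4+3=18, value 10+43+40+35=128
Best: 159 pts.

159 pts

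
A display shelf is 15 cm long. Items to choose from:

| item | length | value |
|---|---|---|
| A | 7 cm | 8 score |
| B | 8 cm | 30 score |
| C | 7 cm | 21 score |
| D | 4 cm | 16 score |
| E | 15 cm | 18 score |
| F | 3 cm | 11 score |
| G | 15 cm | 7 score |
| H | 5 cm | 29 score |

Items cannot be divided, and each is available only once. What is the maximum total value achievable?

61 score

Check high-value combinations within 15 cm:
- C+F+H: length 7+3+5=15, value 21+11+29=61
- B+H: length 8+5=13, value 30+29=59
- B+D+F: length 8+4+3=15, value 30+16+11=57
- D+F+H: length 4+3+5=12, value 16+11+29=56
Best: 61 score.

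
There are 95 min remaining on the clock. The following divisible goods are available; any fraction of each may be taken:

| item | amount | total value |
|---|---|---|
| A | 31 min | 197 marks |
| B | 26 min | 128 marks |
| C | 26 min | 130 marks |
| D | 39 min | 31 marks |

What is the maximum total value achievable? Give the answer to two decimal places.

464.54

Take in order of value per unit:
- A (197/31 per unit): all 31 → value 197, running total 197.00
- C (130/26 per unit): all 26 → value 130, running total 327.00
- B (128/26 per unit): all 26 → value 128, running total 455.00
- D (31/39 per unit): 12 of 39 → value 12×31/39 = 9.5385, running total 464.54
Total 464.54.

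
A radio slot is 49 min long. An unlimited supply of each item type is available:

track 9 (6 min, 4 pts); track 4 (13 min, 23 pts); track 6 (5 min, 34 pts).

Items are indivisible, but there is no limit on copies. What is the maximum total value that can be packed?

Best value-per-unit is track 6 at 34/5, and filling with it alone uses duration 9×5=45. No mix of the others beats 9×34 = 306.

306 pts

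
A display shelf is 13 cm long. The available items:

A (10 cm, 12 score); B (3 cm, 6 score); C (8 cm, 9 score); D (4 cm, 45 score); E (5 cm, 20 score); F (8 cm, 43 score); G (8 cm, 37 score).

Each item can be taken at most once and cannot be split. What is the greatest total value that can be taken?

88 score

Check high-value combinations within 13 cm:
- D+F: length 4+8=12, value 45+43=88
- D+G: length 4+8=12, value 45+37=82
- B+D+E: length 3+4+5=12, value 6+45+20=71
Best: 88 score.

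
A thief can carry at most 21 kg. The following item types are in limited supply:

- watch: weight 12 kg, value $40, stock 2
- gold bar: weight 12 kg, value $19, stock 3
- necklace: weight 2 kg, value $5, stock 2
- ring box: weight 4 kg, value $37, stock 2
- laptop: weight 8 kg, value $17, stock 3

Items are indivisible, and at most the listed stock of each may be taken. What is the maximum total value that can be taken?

$114

Best selections within weight 21 and stock limits:
- 1×watch + 2×ring box: weight 20, value 114
- 2×necklace + 2×ring box + 1×laptop: weight 20, value 101
- 1×necklace + 2×ring box + 1×laptop: weight 18, value 96
- 1×gold bar + 2×ring box: weight 20, value 93
Best: $114.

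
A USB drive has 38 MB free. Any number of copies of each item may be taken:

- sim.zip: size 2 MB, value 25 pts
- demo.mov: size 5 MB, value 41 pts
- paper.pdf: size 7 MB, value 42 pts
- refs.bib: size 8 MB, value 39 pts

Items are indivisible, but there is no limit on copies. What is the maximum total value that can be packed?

475 pts

Best value-per-unit is sim.zip at 25/2, and filling with it alone uses size 19×2=38. No mix of the others beats 19×25 = 475.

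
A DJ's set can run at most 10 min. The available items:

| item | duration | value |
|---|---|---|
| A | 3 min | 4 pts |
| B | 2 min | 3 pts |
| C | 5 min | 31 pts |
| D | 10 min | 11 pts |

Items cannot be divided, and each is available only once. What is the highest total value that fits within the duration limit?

38 pts

Check high-value combinations within 10 min:
- A+B+C: duration 3+2+5=10, value 4+3+31=38
- A+C: duration 3+5=8, value 4+31=35
- B+C: duration 2+5=7, value 3+31=34
- C: duration 5, value 31
- D: duration 10, value 11
Best: 38 pts.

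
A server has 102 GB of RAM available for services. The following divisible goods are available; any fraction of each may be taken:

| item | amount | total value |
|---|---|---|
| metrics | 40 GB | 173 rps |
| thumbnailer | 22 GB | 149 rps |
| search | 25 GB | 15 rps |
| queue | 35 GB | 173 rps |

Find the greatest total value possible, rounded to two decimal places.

498.00

Take in order of value per unit:
- thumbnailer (149/22 per unit): all 22 → value 149, running total 149.00
- queue (173/35 per unit): all 35 → value 173, running total 322.00
- metrics (173/40 per unit): all 40 → value 173, running total 495.00
- search (15/25 per unit): 5 of 25 → value 5×15/25 = 3.0000, running total 498.00
Total 498.00.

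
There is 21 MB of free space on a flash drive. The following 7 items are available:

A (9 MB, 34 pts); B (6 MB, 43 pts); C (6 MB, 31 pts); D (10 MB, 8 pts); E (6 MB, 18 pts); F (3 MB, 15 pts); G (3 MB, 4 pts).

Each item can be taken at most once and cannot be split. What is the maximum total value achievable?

Check high-value combinations within 21 MB:
- A+B+C: size 9+6+6=21, value 34+43+31=108
- B+C+E+F: size 6+6+6+3=21, value 43+31+18+15=107
- B+C+E+G: size 6+6+6+3=21, value 43+31+18+4=96
- A+B+F+G: size 9+6+3+3=21, value 34+43+15+4=96
- A+B+E: size 9+6+6=21, value 34+43+18=95
Best: 108 pts.

108 pts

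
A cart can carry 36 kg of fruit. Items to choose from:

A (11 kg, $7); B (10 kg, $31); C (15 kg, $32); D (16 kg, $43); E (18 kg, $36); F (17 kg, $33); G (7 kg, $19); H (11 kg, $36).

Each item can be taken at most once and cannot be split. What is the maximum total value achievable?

$99

Check high-value combinations within 36 kg:
- B+C+H: weight 10+15+11=36, value 31+32+36=99
- D+G+H: weight 16+7+11=34, value 43+19+36=98
- B+D+G: weight 10+16+7=33, value 31+43+19=93
Best: $99.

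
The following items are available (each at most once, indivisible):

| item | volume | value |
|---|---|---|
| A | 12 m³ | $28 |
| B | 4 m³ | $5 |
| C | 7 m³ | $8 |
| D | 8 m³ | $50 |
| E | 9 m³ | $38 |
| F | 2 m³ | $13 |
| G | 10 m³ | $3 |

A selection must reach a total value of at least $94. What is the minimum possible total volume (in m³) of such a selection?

Subsets with value ≥ 94, sorted by total volume:
- D+E+F: volume 19, value 101
- B+D+E+F: volume 23, value 106
Minimum volume: 19 m³.

19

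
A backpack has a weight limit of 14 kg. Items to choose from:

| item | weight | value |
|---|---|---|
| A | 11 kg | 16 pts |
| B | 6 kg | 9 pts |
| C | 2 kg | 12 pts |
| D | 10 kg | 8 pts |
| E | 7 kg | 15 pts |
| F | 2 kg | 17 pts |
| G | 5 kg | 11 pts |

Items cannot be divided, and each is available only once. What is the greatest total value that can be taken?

This is a 0/1 knapsack; check combinations near the capacity.
- C+E+F: weight 2+7+2=11, value 12+15+17=44
- E+F+G: weight 7+2+5=14, value 15+17+11=43
- C+F+G: weight 2+2+5=9, value 12+17+11=40
Best: 44 pts.

44 pts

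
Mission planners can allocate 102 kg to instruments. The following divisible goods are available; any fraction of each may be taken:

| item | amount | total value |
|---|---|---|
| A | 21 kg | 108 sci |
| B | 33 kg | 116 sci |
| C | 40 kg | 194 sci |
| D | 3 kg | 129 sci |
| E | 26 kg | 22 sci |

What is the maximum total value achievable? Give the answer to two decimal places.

551.23

Take in order of value per unit:
- D (129/3 per unit): all 3 → value 129, running total 129.00
- A (108/21 per unit): all 21 → value 108, running total 237.00
- C (194/40 per unit): all 40 → value 194, running total 431.00
- B (116/33 per unit): all 33 → value 116, running total 547.00
- E (22/26 per unit): 5 of 26 → value 5×22/26 = 4.2308, running total 551.23
Total 551.23.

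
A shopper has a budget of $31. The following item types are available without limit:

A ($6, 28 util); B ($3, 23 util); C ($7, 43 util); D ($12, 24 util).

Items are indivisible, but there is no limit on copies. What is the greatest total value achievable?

230 util

Best value-per-unit is B at 23/3, and filling with it alone uses cost 10×3=30. No mix of the others beats 10×23 = 230.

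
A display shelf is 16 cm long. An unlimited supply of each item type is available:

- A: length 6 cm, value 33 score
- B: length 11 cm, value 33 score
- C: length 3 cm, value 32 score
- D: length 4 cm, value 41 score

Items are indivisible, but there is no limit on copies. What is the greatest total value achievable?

169 score

Best value-per-unit is C at 32/3; filling with it alone gives 5×32 = 160.
Optimal mix: 4×C + 1×D → length 16, value 169.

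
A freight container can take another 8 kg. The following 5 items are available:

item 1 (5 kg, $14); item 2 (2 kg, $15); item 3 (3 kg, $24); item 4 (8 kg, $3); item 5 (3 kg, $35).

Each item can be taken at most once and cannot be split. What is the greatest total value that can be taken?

$74

Check high-value combinations within 8 kg:
- item 2+item 3+item 5: weight 2+3+3=8, value 15+24+35=74
- item 3+item 5: weight 3+3=6, value 24+35=59
- item 2+item 5: weight 2+3=5, value 15+35=50
Best: $74.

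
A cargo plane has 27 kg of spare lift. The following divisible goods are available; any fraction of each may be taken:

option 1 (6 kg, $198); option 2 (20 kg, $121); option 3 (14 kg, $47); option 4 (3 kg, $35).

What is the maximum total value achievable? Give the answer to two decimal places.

Take in order of value per unit:
- option 1 (198/6 per unit): all 6 → value 198, running total 198.00
- option 4 (35/3 per unit): all 3 → value 35, running total 233.00
- option 2 (121/20 per unit): 18 of 20 → value 18×121/20 = 108.9000, running total 341.90
Total 341.90.

341.90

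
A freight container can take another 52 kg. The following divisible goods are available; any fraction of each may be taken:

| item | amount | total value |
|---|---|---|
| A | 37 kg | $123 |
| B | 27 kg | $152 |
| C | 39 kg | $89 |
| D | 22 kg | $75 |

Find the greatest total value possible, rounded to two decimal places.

Take in order of value per unit:
- B (152/27 per unit): all 27 → value 152, running total 152.00
- D (75/22 per unit): all 22 → value 75, running total 227.00
- A (123/37 per unit): 3 of 37 → value 3×123/37 = 9.9730, running total 236.97
Total 236.97.

236.97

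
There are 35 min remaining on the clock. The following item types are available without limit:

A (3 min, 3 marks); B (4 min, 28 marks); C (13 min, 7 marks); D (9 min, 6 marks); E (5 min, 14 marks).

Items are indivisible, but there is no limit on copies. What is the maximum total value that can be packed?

Best value-per-unit is B at 28/4; filling with it alone gives 8×28 = 224.
Optimal mix: 1×A + 8×B → time 35, value 227.

227 marks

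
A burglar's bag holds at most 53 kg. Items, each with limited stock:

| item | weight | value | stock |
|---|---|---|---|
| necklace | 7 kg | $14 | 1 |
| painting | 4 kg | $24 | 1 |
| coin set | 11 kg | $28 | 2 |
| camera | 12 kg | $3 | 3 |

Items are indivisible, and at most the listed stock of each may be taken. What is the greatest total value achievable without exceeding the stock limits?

Best selections within weight 53 and stock limits:
- 1×necklace + 1×painting + 2×coin set + 1×camera: weight 45, value 97
- 1×necklace + 1×painting + 2×coin set: weight 33, value 94
- 1×painting + 2×coin set + 2×camera: weight 50, value 86
Best: $97.

$97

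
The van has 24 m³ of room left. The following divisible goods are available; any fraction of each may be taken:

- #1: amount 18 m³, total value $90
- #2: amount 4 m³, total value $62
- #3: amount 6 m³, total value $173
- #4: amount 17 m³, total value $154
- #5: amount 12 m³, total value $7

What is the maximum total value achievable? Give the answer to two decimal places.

Take in order of value per unit:
- #3 (173/6 per unit): all 6 → value 173, running total 173.00
- #2 (62/4 per unit): all 4 → value 62, running total 235.00
- #4 (154/17 per unit): 14 of 17 → value 14×154/17 = 126.8235, running total 361.82
Total 361.82.

361.82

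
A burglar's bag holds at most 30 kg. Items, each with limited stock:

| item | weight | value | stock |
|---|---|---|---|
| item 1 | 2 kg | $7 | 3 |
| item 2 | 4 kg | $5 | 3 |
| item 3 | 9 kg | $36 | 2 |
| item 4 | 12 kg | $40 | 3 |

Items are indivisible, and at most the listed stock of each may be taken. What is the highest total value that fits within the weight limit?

Best selections within weight 30 and stock limits:
- 2×item 3 + 1×item 4: weight 30, value 112
- 3×item 1 + 2×item 4: weight 30, value 101
- 3×item 1 + 1×item 2 + 2×item 3: weight 28, value 98
Best: $112.

$112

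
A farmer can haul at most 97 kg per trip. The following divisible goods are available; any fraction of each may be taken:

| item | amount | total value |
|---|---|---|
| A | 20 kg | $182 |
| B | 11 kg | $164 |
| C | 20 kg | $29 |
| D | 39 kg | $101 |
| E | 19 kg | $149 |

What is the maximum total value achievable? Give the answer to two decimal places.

607.60

Take in order of value per unit:
- B (164/11 per unit): all 11 → value 164, running total 164.00
- A (182/20 per unit): all 20 → value 182, running total 346.00
- E (149/19 per unit): all 19 → value 149, running total 495.00
- D (101/39 per unit): all 39 → value 101, running total 596.00
- C (29/20 per unit): 8 of 20 → value 8×29/20 = 11.6000, running total 607.60
Total 607.60.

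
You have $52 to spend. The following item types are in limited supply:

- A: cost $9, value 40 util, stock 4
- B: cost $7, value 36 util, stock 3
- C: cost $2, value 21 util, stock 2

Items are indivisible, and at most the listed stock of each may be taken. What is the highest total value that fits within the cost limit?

Top feasible selections:
- 3×A + 3×B + 2×C: cost 52, value 270
- 4×A + 2×B + 1×C: cost 52, value 253
- 3×A + 3×B + 1×C: cost 50, value 249
- 4×A + 1×B + 2×C: cost 47, value 238
Best: 270 util.

270 util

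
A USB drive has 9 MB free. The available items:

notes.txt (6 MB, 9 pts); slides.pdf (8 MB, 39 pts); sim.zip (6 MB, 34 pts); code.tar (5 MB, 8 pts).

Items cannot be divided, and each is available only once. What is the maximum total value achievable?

Check high-value combinations within 9 MB:
- slides.pdf: size 8, value 39
- sim.zip: size 6, value 34
- notes.txt: size 6, value 9
- code.tar: size 5, value 8
Best: 39 pts.

39 pts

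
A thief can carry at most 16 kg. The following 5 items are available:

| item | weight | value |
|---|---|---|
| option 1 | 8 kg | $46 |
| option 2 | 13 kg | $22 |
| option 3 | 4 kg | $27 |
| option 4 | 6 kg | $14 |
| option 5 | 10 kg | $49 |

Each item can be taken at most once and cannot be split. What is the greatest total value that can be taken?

$76

Check high-value combinations within 16 kg:
- option 3+option 5: weight 4+10=14, value 27+49=76
- option 1+option 3: weight 8+4=12, value 46+27=73
- option 4+option 5: weight 6+10=16, value 14+49=63
Best: $76.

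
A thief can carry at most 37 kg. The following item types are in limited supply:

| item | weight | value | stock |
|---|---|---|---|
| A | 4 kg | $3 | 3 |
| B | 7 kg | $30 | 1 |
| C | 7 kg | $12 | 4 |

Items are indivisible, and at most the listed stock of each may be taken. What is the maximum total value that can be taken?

$78

Top feasible selections:
- 1×B + 4×C: weight 35, value 78
- 2×A + 1×B + 3×C: weight 36, value 72
Best: $78.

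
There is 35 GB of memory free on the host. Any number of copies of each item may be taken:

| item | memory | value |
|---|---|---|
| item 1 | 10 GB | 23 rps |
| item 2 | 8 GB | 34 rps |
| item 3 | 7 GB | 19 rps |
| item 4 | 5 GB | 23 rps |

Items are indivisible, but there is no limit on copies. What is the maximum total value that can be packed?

Best value-per-unit is item 4 at 23/5, and filling with it alone uses memory 7×5=35. No mix of the others beats 7×23 = 161.

161 rps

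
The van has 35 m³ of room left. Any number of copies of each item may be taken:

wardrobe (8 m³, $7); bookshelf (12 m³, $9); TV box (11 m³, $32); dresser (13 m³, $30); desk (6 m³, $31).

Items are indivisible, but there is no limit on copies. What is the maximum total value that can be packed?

Best value-per-unit is desk at 31/6; filling with it alone gives 5×31 = 155.
Optimal mix: 1×TV box + 4×desk → volume 35, value 156.

$156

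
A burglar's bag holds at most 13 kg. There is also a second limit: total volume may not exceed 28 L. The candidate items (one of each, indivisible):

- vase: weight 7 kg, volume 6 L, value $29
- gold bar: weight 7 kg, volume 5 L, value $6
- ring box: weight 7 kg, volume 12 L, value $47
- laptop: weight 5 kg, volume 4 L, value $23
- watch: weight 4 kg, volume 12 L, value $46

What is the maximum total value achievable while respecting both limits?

Feasible sets respecting both limits:
- ring box+watch: weight 11, volume 24, value 93
- vase+watch: weight 11, volume 18, value 75
- ring box+laptop: weight 12, volume 16, value 70
Best: $93.

$93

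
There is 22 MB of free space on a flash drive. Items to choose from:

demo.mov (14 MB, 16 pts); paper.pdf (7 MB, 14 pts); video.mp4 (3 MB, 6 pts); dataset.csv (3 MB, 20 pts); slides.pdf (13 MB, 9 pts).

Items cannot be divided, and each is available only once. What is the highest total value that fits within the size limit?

42 pts

Check high-value combinations within 22 MB:
- demo.mov+video.mp4+dataset.csv: size 14+3+3=20, value 16+6+20=42
- paper.pdf+video.mp4+dataset.csv: size 7+3+3=13, value 14+6+20=40
- demo.mov+dataset.csv: size 14+3=17, value 16+20=36
Best: 42 pts.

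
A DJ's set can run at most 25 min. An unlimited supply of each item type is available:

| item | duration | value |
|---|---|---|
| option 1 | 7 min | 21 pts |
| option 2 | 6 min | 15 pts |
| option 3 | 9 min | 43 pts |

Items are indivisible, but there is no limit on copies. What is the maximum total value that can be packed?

107 pts

Best value-per-unit is option 3 at 43/9; filling with it alone gives 2×43 = 86.
Optimal mix: 1×option 1 + 2×option 3 → duration 25, value 107.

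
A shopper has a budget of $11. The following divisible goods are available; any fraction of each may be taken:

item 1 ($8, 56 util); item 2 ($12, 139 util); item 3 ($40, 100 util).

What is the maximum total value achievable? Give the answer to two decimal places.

127.42

Take in order of value per unit:
- item 2 (139/12 per unit): 11 of 12 → value 11×139/12 = 127.4167, running total 127.42
Total 127.42.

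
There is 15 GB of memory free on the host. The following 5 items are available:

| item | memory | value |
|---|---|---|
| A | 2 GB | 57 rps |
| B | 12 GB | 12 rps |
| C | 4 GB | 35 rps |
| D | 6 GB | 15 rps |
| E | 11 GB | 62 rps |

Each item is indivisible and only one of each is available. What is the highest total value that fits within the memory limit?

119 rps

Check high-value combinations within 15 GB:
- A+E: memory 2+11=13, value 57+62=119
- A+C+D: memory 2+4+6=12, value 57+35+15=107
- C+E: memory 4+11=15, value 35+62=97
Best: 119 rps.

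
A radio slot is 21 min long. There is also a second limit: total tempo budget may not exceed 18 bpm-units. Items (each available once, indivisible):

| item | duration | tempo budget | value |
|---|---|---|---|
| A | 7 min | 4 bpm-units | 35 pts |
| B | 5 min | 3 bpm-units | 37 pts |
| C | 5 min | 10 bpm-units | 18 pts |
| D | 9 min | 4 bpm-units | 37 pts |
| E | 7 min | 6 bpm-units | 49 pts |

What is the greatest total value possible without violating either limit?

123 pts

Feasible sets respecting both limits:
- B+D+E: duration 21, tempo budget 13, value 123
- A+B+E: duration 19, tempo budget 13, value 121
- A+B+D: duration 21, tempo budget 11, value 109
- B+C+D: duration 19, tempo budget 17, value 92
Best: 123 pts.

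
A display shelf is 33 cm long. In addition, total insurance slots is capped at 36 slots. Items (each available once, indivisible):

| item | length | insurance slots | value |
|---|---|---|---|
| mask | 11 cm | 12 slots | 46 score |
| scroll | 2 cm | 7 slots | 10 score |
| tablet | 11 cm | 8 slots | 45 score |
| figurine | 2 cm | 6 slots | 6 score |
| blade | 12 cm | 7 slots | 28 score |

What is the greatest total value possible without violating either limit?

107 score

Feasible sets respecting both limits:
- mask+scroll+tablet+figurine: length 26, insurance slots 33, value 107
- mask+scroll+tablet: length 24, insurance slots 27, value 101
- mask+tablet+figurine: length 24, insurance slots 26, value 97
- mask+tablet: length 22, insurance slots 20, value 91
Best: 107 score.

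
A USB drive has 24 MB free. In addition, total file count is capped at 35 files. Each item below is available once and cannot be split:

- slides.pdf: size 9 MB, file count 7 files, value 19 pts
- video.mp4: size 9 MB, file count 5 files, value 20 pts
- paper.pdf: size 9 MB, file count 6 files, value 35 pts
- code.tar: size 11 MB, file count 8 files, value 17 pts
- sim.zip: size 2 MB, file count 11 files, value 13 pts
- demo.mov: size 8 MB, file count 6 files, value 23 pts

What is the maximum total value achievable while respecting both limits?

Feasible sets respecting both limits:
- paper.pdf+sim.zip+demo.mov: size 19, file count 23, value 71
- video.mp4+paper.pdf+sim.zip: size 20, file count 22, value 68
- slides.pdf+paper.pdf+sim.zip: size 20, file count 24, value 67
Best: 71 pts.

71 pts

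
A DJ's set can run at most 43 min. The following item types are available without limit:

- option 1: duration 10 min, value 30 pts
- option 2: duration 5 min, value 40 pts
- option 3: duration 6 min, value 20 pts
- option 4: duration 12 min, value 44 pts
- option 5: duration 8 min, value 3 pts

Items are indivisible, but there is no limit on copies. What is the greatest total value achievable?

320 pts

Best value-per-unit is option 2 at 40/5, and filling with it alone uses duration 8×5=40. No mix of the others beats 8×40 = 320.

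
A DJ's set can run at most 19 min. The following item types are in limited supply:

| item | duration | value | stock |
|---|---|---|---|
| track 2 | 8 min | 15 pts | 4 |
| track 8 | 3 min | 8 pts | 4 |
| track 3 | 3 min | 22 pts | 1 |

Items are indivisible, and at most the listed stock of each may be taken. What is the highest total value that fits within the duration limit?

Best selections within duration 19 and stock limits:
- 4×track 8 + 1×track 3: duration 15, value 54
- 1×track 2 + 2×track 8 + 1×track 3: duration 17, value 53
- 2×track 2 + 1×track 3: duration 19, value 52
- 3×track 8 + 1×track 3: duration 12, value 46
Best: 54 pts.

54 pts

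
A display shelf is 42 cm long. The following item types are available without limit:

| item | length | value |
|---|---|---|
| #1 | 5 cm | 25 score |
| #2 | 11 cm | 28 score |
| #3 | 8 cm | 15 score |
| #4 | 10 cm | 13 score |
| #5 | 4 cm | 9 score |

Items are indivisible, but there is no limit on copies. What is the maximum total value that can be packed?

Best value-per-unit is #1 at 25/5, and filling with it alone uses length 8×5=40. No mix of the others beats 8×25 = 200.

200 score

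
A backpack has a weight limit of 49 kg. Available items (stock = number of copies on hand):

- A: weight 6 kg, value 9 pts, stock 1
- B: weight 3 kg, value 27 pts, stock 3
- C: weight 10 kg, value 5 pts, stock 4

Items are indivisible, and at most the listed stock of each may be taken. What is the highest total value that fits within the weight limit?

105 pts

Top feasible selections:
- 1×A + 3×B + 3×C: weight 45, value 105
- 3×B + 4×C: weight 49, value 101
- 1×A + 3×B + 2×C: weight 35, value 100
Best: 105 pts.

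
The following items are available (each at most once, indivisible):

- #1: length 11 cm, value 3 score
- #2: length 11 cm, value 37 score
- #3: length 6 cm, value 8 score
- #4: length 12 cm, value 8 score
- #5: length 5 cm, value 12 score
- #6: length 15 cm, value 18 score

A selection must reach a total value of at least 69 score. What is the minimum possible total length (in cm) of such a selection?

Subsets with value ≥ 69, sorted by total length:
- #2+#3+#5+#6: length 37, value 75
- #1+#2+#5+#6: length 42, value 70
- #2+#4+#5+#6: length 43, value 75
Minimum length: 37 cm.

37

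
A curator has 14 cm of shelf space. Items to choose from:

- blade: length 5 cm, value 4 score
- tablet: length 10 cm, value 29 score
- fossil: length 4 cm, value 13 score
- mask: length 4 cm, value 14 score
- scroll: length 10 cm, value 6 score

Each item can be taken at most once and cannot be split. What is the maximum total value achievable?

Check high-value combinations within 14 cm:
- tablet+mask: length 10+4=14, value 29+14=43
- tablet+fossil: length 10+4=14, value 29+13=42
- blade+fossil+mask: length 5+4+4=13, value 4+13+14=31
Best: 43 score.

43 score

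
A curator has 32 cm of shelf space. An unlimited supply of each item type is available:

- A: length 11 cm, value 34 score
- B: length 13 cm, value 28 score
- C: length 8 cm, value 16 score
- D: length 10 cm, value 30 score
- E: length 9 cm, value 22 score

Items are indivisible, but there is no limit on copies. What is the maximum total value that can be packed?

Best value-per-unit is A at 34/11; filling with it alone gives 2×34 = 68.
Optimal mix: 2×A + 1×D → length 32, value 98.

98 score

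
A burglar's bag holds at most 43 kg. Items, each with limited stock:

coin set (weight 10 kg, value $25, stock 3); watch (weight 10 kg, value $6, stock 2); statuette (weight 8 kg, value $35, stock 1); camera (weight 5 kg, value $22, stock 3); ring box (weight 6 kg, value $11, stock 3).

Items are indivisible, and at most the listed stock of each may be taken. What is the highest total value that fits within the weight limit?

Top feasible selections:
- 2×coin set + 1×statuette + 3×camera: weight 43, value 151
- 1×coin set + 1×statuette + 3×camera + 1×ring box: weight 39, value 137
- 1×statuette + 3×camera + 3×ring box: weight 41, value 134
Best: $151.

$151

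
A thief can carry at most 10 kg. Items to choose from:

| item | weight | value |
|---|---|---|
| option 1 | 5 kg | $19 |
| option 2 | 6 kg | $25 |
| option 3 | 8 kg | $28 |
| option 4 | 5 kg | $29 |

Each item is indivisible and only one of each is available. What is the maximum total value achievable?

This is a 0/1 knapsack; check combinations near the capacity.
- option 1+option 4: weight 5+5=10, value 19+29=48
- option 4: weight 5, value 29
- option 3: weight 8, value 28
Best: $48.

$48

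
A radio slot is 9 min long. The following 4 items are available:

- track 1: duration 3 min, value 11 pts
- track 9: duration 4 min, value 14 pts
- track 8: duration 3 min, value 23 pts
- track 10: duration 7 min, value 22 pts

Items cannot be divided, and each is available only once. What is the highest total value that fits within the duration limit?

37 pts

This is a 0/1 knapsack; check combinations near the capacity.
- track 9+track 8: duration 4+3=7, value 14+23=37
- track 1+track 8: duration 3+3=6, value 11+23=34
- track 1+track 9: duration 3+4=7, value 11+14=25
- track 8: duration 3, value 23
- track 10: duration 7, value 22
Best: 37 pts.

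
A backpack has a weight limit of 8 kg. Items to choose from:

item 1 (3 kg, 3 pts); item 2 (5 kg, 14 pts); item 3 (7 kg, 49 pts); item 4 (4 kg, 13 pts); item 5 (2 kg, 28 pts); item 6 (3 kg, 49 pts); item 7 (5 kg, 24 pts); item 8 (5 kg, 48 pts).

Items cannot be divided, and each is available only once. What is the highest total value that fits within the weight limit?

97 pts

Check high-value combinations within 8 kg:
- item 6+item 8: weight 3+5=8, value 49+48=97
- item 1+item 5+item 6: weight 3+2+3=8, value 3+28+49=80
- item 5+item 6: weight 2+3=5, value 28+49=77
- item 5+item 8: weight 2+5=7, value 28+48=76
Best: 97 pts.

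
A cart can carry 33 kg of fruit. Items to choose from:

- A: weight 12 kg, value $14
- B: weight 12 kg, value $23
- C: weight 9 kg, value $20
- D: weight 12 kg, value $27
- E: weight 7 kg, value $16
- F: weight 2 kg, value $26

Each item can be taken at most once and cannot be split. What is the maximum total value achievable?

$92

Check high-value combinations within 33 kg:
- B+D+E+F: weight 12+12+7+2=33, value 23+27+16+26=92
- C+D+E+F: weight 9+12+7+2=30, value 20+27+16+26=89
- B+C+E+F: weight 12+9+7+2=30, value 23+20+16+26=85
- A+D+E+F: weight 12+12+7+2=33, value 14+27+16+26=83
- A+B+E+F: weight 12+12+7+2=33, value 14+23+16+26=79
Best: $92.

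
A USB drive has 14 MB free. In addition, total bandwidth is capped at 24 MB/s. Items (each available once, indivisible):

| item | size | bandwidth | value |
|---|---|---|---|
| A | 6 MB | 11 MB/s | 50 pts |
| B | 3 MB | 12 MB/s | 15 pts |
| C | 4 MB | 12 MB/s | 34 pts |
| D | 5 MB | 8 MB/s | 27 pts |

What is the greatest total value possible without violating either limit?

84 pts

Feasible sets respecting both limits:
- A+C: size 10, bandwidth 23, value 84
- A+D: size 11, bandwidth 19, value 77
- A+B: size 9, bandwidth 23, value 65
Best: 84 pts.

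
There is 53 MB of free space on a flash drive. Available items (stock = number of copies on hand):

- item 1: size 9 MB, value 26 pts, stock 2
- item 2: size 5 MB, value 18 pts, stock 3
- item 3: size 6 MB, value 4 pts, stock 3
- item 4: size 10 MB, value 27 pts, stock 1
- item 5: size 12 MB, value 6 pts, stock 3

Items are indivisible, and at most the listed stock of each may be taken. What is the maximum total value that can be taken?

137 pts

Best selections within size 53 and stock limits:
- 2×item 1 + 3×item 2 + 1×item 3 + 1×item 4: size 49, value 137
- 2×item 1 + 3×item 2 + 1×item 4: size 43, value 133
- 2×item 1 + 2×item 2 + 2×item 3 + 1×item 4: size 50, value 123
Best: 137 pts.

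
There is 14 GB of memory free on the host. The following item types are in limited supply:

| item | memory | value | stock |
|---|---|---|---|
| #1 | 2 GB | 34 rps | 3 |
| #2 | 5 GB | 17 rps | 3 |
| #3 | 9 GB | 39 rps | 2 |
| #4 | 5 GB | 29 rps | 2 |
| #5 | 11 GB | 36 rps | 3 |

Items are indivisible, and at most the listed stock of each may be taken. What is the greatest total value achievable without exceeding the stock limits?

131 rps

Best selections within memory 14 and stock limits:
- 3×#1 + 1×#4: memory 11, value 131
- 2×#1 + 2×#4: memory 14, value 126
- 3×#1 + 1×#2: memory 11, value 119
- 2×#1 + 1×#2 + 1×#4: memory 14, value 114
Best: 131 rps.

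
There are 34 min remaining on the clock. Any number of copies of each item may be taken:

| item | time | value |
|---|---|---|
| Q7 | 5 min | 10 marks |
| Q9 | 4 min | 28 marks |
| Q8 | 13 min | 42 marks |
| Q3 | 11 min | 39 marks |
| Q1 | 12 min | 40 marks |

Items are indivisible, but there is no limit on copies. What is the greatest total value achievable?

Best value-per-unit is Q9 at 28/4, and filling with it alone uses time 8×4=32. No mix of the others beats 8×28 = 224.

224 marks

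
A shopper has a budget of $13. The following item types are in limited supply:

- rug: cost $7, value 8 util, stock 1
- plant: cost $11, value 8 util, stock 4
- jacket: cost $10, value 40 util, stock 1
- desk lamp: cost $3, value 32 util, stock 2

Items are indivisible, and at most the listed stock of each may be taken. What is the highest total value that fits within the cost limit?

Top feasible selections:
- 1×jacket + 1×desk lamp: cost 13, value 72
- 1×rug + 2×desk lamp: cost 13, value 72
- 2×desk lamp: cost 6, value 64
Best: 72 util.

72 util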